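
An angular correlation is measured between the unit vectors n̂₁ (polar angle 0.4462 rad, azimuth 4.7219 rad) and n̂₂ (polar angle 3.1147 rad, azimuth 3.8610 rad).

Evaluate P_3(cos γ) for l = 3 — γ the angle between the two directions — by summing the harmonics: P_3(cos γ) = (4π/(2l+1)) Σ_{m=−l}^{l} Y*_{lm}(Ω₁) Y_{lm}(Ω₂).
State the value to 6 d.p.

-0.446211

Addition theorem: P_3(cos γ) = (4π/7) Σ_m Y*_{lm}(Ω₁) Y_{lm}(Ω₂), m = −3…3:
  m=-3: Y*=-0.00096 + 0.03352j  Y=0.00000 + 0.00001j  product -0.00000 + 0.00000j
  m=-2: Y*=-0.17166 - 0.00327j  Y=-0.00010 + 0.00073j  product 0.00002 - 0.00013j
  m=-1: Y*=0.00407 - 0.42798j  Y=-0.02612 + 0.02288j  product 0.00969 + 0.01127j
  m=+0: Y*=0.35982 + 0.00000j  Y=-0.74473 + 0.00000j  product -0.26797 + 0.00000j
  m=+1: Y*=-0.00407 - 0.42798j  Y=0.02612 + 0.02288j  product 0.00969 - 0.01127j
  m=+2: Y*=-0.17166 + 0.00327j  Y=-0.00010 - 0.00073j  product 0.00002 + 0.00013j
  m=+3: Y*=0.00096 + 0.03352j  Y=-0.00000 + 0.00001j  product -0.00000 - 0.00000j
Σ over m = -0.24856 - 0.00000j; ×(4π/7) → -0.44621 - 0.00000j. Real part: -0.446211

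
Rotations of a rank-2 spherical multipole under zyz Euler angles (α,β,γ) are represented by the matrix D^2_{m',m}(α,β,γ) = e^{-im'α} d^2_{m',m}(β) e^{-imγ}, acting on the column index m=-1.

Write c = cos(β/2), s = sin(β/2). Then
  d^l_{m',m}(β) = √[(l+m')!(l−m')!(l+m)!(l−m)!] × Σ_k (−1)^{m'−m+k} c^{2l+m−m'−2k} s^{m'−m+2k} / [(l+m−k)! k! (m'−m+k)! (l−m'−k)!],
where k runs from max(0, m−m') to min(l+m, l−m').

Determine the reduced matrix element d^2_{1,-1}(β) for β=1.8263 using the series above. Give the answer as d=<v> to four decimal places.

d=0.3098

d^2_{1,-1}(β=1.8263) via the finite sum:
Half-angle: c=0.611256, s=0.791433. N=√(6·1·1·6)=6.000000
The bounds max(0,m−m')=0 and min(l+m,l−m')=1 give 2 terms
  k=0: (−1)^2·6.0000/(2)·0.6113^2·0.7914^2 = +0.702095
  k=1: (−1)^3·6.0000/(6)·0.6113^0·0.7914^4 = -0.392335
d^2_{1,-1}(1.8263) = +0.702095 -0.392335 = +0.309760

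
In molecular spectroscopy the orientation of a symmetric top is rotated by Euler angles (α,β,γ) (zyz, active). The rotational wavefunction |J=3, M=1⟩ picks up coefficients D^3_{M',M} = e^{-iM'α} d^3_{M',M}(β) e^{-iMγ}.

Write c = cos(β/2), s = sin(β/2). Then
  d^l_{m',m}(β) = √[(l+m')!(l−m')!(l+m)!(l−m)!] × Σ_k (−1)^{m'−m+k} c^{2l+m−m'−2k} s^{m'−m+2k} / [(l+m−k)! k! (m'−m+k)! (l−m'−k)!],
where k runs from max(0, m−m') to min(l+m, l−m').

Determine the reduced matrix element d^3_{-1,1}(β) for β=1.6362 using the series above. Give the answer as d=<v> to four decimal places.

d^3_{-1,1}(β=1.6362) via the finite sum:
Half-angle: c=0.683609, s=0.729848. N=√(2·24·24·2)=48.000000
Admissible k: 2..4 (factorial args all ≥0)
  k=2: (−1)^0·48.0000/(8)·0.6836^4·0.7298^2 = +0.697988
  k=3: (−1)^1·48.0000/(6)·0.6836^2·0.7298^4 = -1.060806
  k=4: (−1)^2·48.0000/(48)·0.6836^0·0.7298^6 = +0.151146
d^3_{-1,1}(1.6362) = +0.697988 -1.060806 +0.151146 = -0.211673

d=-0.2117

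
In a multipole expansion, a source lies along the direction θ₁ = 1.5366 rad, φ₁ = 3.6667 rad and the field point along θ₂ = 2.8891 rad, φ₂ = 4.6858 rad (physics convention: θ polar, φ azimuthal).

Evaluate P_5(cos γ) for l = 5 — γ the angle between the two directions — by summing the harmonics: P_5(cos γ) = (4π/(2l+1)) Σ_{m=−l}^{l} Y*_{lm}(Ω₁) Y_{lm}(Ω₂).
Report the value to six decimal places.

0.175188

Addition theorem: P_5(cos γ) = (4π/11) Σ_m Y*_{lm}(Ω₁) Y_{lm}(Ω₂), m = −5…5:
  [-5]  conj(Y_{5,-5})(Ω₁) = 0.40251 - 0.22836j ; Y_{5,-5}(Ω₂) = -0.00006 + 0.00045j ; Δ = 0.00008 + 0.00019j
  [-4]  conj(Y_{5,-4})(Ω₁) = -0.02529 + 0.04320j ; Y_{5,-4}(Ω₂) = -0.00550 - 0.00059j ; Δ = 0.00016 - 0.00022j
  [-3]  conj(Y_{5,-3})(Ω₁) = -0.00155 + 0.34170j ; Y_{5,-3}(Ω₂) = 0.00320 - 0.03999j ; Δ = 0.01366 + 0.00115j
  [-2]  conj(Y_{5,-2})(Ω₁) = -0.02869 - 0.05003j ; Y_{5,-2}(Ω₂) = 0.18539 + 0.00987j ; Δ = -0.00482 - 0.00956j
  [-1]  conj(Y_{5,-1})(Ω₁) = -0.27244 - 0.15784j ; Y_{5,-1}(Ω₂) = -0.01347 + 0.50665j ; Δ = 0.08364 - 0.13591j
  [+0]  conj(Y_{5,0})(Ω₁) = 0.05965 + 0.00000j ; Y_{5,0}(Ω₂) = -0.53795 + 0.00000j ; Δ = -0.03209 + 0.00000j
  [+1]  conj(Y_{5,1})(Ω₁) = 0.27244 - 0.15784j ; Y_{5,1}(Ω₂) = 0.01347 + 0.50665j ; Δ = 0.08364 + 0.13591j
  [+2]  conj(Y_{5,2})(Ω₁) = -0.02869 + 0.05003j ; Y_{5,2}(Ω₂) = 0.18539 - 0.00987j ; Δ = -0.00482 + 0.00956j
  [+3]  conj(Y_{5,3})(Ω₁) = 0.00155 + 0.34170j ; Y_{5,3}(Ω₂) = -0.00320 - 0.03999j ; Δ = 0.01366 - 0.00115j
  [+4]  conj(Y_{5,4})(Ω₁) = -0.02529 - 0.04320j ; Y_{5,4}(Ω₂) = -0.00550 + 0.00059j ; Δ = 0.00016 + 0.00022j
  [+5]  conj(Y_{5,5})(Ω₁) = -0.40251 - 0.22836j ; Y_{5,5}(Ω₂) = 0.00006 + 0.00045j ; Δ = 0.00008 - 0.00019j
Accumulated sum 0.15335 + 0.00000j; after 4π/(2l+1) scaling, 0.17519 + 0.00000j ⇒ P_5 = 0.175188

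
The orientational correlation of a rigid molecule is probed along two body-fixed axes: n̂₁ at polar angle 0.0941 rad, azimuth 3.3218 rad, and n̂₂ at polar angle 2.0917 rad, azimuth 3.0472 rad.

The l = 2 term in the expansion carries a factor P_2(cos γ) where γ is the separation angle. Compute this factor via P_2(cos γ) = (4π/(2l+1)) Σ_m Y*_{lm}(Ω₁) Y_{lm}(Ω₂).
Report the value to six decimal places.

-0.239145

Summing Y*_{l m}(θ₁,φ₁)·Y_{l m}(θ₂,φ₂) over m ∈ [−2, 2]; prefactor 4π/(2·2+1) = 2.513274:
  m=-2: (0.00319 + 0.00120j) × (0.28544 + 0.05454j) = 0.00085 + 0.00052j  (running Σ = 0.00085 + 0.00052j)
  m=-1: (-0.07110 - 0.01295j) × (0.33199 + 0.03143j) = -0.02320 - 0.00653j  (running Σ = -0.02235 - 0.00602j)
  m=0: (0.62243 + 0.00000j) × (-0.08105 + 0.00000j) = -0.05045 + 0.00000j  (running Σ = -0.07280 - 0.00602j)
  m=1: (0.07110 - 0.01295j) × (-0.33199 + 0.03143j) = -0.02320 + 0.00653j  (running Σ = -0.09600 + 0.00052j)
  m=2: (0.00319 - 0.00120j) × (0.28544 - 0.05454j) = 0.00085 - 0.00052j  (running Σ = -0.09515 - 0.00000j)
Total Σ_m = -0.09515 - 0.00000j. Multiply by 2.513274: -0.23915 - 0.00000j. P_2(cos γ) = -0.239145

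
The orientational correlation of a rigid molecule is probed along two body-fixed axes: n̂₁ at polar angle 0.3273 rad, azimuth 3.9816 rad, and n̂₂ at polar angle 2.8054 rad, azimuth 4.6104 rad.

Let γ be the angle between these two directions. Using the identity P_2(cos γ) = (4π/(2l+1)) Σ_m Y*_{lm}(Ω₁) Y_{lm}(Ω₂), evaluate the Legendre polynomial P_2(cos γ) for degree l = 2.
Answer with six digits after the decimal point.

0.479614

Term-by-term m-sum for l=2 (normalisation 4π/5 = 2.513274):
  m=-2: (-0.004352+0.039685i) × (-0.041167-0.008516i) = +0.000517-0.001597i  (running Σ = +0.000517-0.001597i)
  m=-1: (-0.156973-0.175126i) × (+0.024495-0.239342i) = -0.045760+0.033280i  (running Σ = -0.045243+0.031684i)
  m=0: (+0.532992-0.000000i) × (+0.527810+0.000000i) = +0.281319+0.000000i  (running Σ = +0.236075+0.031684i)
  m=1: (+0.156973-0.175126i) × (-0.024495-0.239342i) = -0.045760-0.033280i  (running Σ = +0.190315-0.001597i)
  m=2: (-0.004352-0.039685i) × (-0.041167+0.008516i) = +0.000517+0.001597i  (running Σ = +0.190832+0.000000i)
Accumulated sum +0.190832+0.000000i; after 4π/(2l+1) scaling, +0.479614+0.000000i ⇒ P_2 = 0.479614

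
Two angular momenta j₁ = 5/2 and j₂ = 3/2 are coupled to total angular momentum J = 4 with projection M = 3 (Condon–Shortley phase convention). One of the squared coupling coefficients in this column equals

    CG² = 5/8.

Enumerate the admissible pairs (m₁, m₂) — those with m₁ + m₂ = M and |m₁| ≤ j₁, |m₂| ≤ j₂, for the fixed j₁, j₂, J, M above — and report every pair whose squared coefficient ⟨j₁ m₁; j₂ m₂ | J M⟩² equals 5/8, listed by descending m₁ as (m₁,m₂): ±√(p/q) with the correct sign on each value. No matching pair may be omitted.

Admissible pairs with m₁+m₂ = M = 3: (3/2,3/2), (5/2,1/2)
  (m₁,m₂)=(5/2,1/2): CG² = 3/8, CG = +√(3/8)
  (m₁,m₂)=(3/2,3/2): CG² = 5/8, CG = +√(5/8)   ← matches the target
Pairs with CG² = 5/8: (3/2,3/2): +√(5/8)

(3/2,3/2): +√(5/8)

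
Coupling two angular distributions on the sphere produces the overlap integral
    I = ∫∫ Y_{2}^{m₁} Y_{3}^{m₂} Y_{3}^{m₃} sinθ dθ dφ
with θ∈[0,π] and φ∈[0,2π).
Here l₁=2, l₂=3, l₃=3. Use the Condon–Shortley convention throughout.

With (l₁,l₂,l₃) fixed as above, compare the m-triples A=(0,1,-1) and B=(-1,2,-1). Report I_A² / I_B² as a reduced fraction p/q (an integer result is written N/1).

Shared (l₁,l₂,l₃)=(2,3,3): N and (l;000)² cancel in I_A²/I_B².
A: Δ = 2!·2!·4!/9! = 1/3780; Racah Σ t=0..2: t=0:+1/96 t=1:−1/6 t=2:+1/16 = -3/32; ⇒ 3j(2 3 3; 0 1 -1)² = 3/140, sgn -1
B: Δ = 2!·2!·4!/9! = 1/3780; Racah Σ t=1..2: t=1:−1/48 t=2:+1/12 = 1/16; ⇒ 3j(2 3 3; -1 2 -1)² = 1/28, sgn +1
I_A²/I_B² = (3/140)/(1/28) = 3/5

3/5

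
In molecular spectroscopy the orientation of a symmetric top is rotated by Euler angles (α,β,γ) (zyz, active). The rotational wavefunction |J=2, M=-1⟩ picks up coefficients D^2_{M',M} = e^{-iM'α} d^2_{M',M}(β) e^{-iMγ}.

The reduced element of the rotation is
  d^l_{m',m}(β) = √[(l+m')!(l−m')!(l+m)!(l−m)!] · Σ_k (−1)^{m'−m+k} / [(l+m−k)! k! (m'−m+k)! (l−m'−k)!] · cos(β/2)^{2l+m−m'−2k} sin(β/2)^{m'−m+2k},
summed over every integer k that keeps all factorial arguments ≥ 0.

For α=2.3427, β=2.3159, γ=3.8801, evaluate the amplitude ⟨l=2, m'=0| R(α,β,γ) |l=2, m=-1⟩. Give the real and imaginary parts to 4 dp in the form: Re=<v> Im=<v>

D^2_{0,-1}(2.3427,2.3159,3.8801) = e^{-i·0·2.3427}·d^2_{0,-1}(2.3159)·e^{-i·-1·3.8801}. Compute d first:
With c≡cos(β/2)=0.401218 and s≡sin(β/2)=0.915983, N=[2·2·1·6]^{1/2}=4.898979
The bounds max(0,m−m')=0 and min(l+m,l−m')=1 give 2 terms
  k=0: (−1)^1·4.8990/(2)·0.4012^3·0.9160^1 = -0.144912
  k=1: (−1)^2·4.8990/(2)·0.4012^1·0.9160^3 = +0.755297
d^2_{0,-1}(2.3159) = -0.144912 +0.755297 = +0.610385
Phases: e^{-i·(0)·2.3427}=+1.000000+0.000000i, e^{-i·(-1)·3.8801}=-0.739474-0.673185i ⇒ D=-0.451364-0.410902i

Re=-0.4514 Im=-0.4109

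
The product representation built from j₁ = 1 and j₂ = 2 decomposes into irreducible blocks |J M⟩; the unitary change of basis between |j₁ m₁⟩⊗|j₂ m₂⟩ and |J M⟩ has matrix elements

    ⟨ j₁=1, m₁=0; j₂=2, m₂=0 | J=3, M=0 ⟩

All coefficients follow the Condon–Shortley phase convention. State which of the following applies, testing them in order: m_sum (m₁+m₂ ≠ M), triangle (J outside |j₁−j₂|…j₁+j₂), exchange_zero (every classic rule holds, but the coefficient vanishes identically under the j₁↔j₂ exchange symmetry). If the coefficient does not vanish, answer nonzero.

nonzero

m-sum: m₁+m₂ = 0+0 = 0, M = 0  ✓
triangle: |j₁−j₂| = 1 ≤ J = 3 ≤ j₁+j₂ = 3  ✓
exchange: j₁≠j₂ or m₁≠m₂ — the exchange symmetry imposes no constraint here
value check: CG = +√(3/5) = +0.774597 ≠ 0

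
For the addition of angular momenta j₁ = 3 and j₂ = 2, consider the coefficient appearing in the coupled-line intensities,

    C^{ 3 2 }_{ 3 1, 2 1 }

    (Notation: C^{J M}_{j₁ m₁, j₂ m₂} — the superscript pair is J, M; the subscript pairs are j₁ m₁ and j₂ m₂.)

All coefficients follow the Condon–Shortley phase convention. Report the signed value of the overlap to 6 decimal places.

-0.500000

√[7·2!4!2!/9! · 4!2!3!1!5!1!] = √(64)
  +(−1)^1/∏(1,1,1,2,3,0)! = -1/12  (running -1/12)
  +(−1)^2/∏(2,0,0,1,4,1)! = 1/48  (running -1/16)
⟨..|..⟩ = √(64)·(-1/16) = -0.500000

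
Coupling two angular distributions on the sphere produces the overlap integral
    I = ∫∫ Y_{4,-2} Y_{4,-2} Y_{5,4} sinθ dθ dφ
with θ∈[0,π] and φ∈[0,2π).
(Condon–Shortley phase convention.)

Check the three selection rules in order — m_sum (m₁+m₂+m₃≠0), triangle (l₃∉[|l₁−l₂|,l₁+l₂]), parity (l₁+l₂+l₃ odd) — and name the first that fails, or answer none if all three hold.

parity

m₁+m₂+m₃ = -2 − 2 + 4 = 0  ✓
triangle: |4−4|=0 ≤ l₃=5 ≤ 4+4=8  ✓
parity: l₁+l₂+l₃ = 13 is odd  ✗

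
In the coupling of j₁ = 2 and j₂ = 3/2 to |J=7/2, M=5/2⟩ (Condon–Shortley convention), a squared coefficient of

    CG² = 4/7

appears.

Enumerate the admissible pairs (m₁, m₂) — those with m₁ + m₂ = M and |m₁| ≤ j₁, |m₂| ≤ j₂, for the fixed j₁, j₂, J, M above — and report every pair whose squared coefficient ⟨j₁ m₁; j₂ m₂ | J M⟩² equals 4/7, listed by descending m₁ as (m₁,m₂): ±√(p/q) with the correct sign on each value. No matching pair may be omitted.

Admissible pairs with m₁+m₂ = M = 5/2: (1,3/2), (2,1/2)
  (m₁,m₂)=(2,1/2): CG² = 3/7, CG = +√(3/7)
  (m₁,m₂)=(1,3/2): CG² = 4/7, CG = +√(4/7)   ← matches the target
Pairs with CG² = 4/7: (1,3/2): +√(4/7)

(1,3/2): +√(4/7)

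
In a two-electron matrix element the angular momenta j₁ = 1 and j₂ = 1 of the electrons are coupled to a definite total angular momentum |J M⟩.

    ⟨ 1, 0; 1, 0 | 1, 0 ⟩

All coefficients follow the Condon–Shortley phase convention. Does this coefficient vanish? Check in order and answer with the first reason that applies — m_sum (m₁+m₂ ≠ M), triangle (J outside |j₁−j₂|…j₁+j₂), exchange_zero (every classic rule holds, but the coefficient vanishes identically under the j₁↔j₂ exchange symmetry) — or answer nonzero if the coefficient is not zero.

m-sum: m₁+m₂ = 0+0 = 0, M = 0  ✓
triangle: |j₁−j₂| = 0 ≤ J = 1 ≤ j₁+j₂ = 2  ✓
exchange: j₁=j₂ and m₁=m₂, and (−1)^(j₁+j₂−J) = (−1)^1 = −1 forces ⟨j₁m₁;j₂m₂|JM⟩ = −⟨j₂m₂;j₁m₁|JM⟩ = −⟨j₁m₁;j₂m₂|JM⟩ ⇒ the coefficient vanishes identically
Racah sum check: Σ_k collapses to 0 ⇒ CG = 0

exchange_zero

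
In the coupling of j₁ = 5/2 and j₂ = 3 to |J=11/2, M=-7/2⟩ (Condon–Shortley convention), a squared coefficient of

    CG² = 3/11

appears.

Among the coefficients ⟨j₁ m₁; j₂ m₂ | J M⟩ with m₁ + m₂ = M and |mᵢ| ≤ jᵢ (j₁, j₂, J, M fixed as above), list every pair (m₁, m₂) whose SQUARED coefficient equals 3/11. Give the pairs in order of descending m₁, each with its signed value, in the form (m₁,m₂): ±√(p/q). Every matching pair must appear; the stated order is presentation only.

(-5/2,-1): +√(3/11)

Admissible pairs with m₁+m₂ = M = -7/2: (-5/2,-1), (-3/2,-2), (-1/2,-3)
  (m₁,m₂)=(-1/2,-3): CG² = 2/11, CG = +√(2/11)
  (m₁,m₂)=(-3/2,-2): CG² = 6/11, CG = +√(6/11)
  (m₁,m₂)=(-5/2,-1): CG² = 3/11, CG = +√(3/11)   ← matches the target
Pairs with CG² = 3/11: (-5/2,-1): +√(3/11)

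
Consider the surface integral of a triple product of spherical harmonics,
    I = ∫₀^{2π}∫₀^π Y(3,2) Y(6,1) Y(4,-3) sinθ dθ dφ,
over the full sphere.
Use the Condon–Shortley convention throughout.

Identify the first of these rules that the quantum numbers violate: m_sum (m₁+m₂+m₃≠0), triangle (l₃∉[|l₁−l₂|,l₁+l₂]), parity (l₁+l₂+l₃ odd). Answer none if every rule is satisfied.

parity

m₁+m₂+m₃ = 2 + 1 − 3 = 0  ✓
triangle: |3−6|=3 ≤ l₃=4 ≤ 3+6=9  ✓
parity: l₁+l₂+l₃ = 13 is odd  ✗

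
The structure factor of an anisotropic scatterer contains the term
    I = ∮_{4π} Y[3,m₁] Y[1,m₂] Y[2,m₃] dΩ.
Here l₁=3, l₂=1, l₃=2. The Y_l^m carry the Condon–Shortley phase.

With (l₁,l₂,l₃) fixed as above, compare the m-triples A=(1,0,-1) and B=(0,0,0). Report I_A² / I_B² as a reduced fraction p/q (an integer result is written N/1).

8/9

Same 3,1,2: normalisation and zero-m 3j drop out of the ratio.
A: Δ: 2! 4! 0! / 7! → 1/105; sum: t=1:−1/6 = -1/6; 3j²(3 1 2; 1 0 -1) = Δ·Π!·Σ² = 8/105  (sign +1)
B: Δ: 2! 4! 0! / 7! → 1/105; sum: t=1:−1/4 = -1/4; 3j²(3 1 2; 0 0 0) = Δ·Π!·Σ² = 3/35  (sign -1)
I_A²/I_B² = (8/105)/(3/35) = 8/9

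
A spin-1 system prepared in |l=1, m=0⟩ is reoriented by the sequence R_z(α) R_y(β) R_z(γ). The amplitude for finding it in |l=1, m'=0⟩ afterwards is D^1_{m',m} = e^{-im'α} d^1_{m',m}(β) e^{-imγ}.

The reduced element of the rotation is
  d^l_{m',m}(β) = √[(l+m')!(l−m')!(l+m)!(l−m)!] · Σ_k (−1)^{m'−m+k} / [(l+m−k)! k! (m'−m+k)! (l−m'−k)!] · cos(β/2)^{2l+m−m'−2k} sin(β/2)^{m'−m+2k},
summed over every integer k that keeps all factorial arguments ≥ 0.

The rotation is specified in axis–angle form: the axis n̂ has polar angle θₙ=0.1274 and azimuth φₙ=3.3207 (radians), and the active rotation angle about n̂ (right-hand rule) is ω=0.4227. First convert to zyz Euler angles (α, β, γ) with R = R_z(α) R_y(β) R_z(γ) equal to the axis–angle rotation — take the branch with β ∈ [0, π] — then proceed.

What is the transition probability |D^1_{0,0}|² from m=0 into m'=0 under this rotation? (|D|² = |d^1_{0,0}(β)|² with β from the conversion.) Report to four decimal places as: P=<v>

P=0.9972

Axis–angle → zyz. n̂ = (sinθₙcosφₙ, sinθₙsinφₙ, cosθₙ) = (-0.125023, -0.022635, +0.991896), ω = 0.4227.
R = I cosω + sinω [n̂]ₓ + (1−cosω) n̂n̂ᵀ gives
  R = [+0.913360, -0.406651, -0.020200; +0.407149, +0.912030, +0.049311; -0.001629, -0.053264, +0.998579]
β = atan2(√(R₁₃²+R₂₃²), R₃₃) = 0.053314; α = atan2(R₂₃, R₁₃) mod 2π = 1.959591; γ = atan2(R₃₂, −R₃₁) mod 2π = 4.742969
D^1_{0,0}(1.9596,0.0533,4.7430) = e^{-i·0·1.9596}·d^1_{0,0}(0.0533)·e^{-i·0·4.7430}. Compute d first:
c=cos(0.053314/2)=0.999645, s=sin(0.053314/2)=0.026654; N=√[1·1·1·1]=1.000000
Admissible k: 0..1 (factorial args all ≥0)
  k=0: (−1)^0·1.0000/(1)·0.9996^2·0.0267^0 = +0.999290
  k=1: (−1)^1·1.0000/(1)·0.9996^0·0.0267^2 = -0.000710
d^1_{0,0}(0.0533) = +0.999290 -0.000710 = +0.998579
|D^1_{0,0}|² = |d^1_{0,0}(β)|² = (+0.998579)² = 0.997160 (the z-rotation phases have unit modulus)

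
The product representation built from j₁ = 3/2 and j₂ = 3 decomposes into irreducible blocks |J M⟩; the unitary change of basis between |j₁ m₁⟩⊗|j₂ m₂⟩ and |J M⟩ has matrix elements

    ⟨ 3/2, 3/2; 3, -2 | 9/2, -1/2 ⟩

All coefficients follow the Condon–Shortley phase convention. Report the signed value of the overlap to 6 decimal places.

+0.218218  (= +√(1/21))

√[10·0!3!6!/10! · 3!0!1!5!4!5!] = √(172800/7)
  +(−1)^0/∏(0,0,0,1,3,5)! = 1/720  (running 1/720)
⟨..|..⟩ = √(172800/7)·(1/720) = +0.218218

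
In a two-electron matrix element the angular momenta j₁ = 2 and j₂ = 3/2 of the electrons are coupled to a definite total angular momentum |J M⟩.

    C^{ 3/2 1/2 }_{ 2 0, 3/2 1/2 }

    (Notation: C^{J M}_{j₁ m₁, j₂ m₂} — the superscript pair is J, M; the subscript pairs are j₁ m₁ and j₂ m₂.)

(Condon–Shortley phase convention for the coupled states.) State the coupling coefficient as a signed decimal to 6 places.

−√(1/5) ≈ -0.447214

j₁+j₂−J=2  J+j₁−j₂=2  J−j₁+j₂=1  j₁+j₂+J+1=6
(j₁±m₁, j₂±m₂, J±M) = (2,2,2,1,2,1)
P² = 16/45
sum k=1..2:
  [1] −1/1 = -1
  [2] +1/4 = 1/4
S = -3/4
C² = P²·S² = 1/5 ; C = -0.447214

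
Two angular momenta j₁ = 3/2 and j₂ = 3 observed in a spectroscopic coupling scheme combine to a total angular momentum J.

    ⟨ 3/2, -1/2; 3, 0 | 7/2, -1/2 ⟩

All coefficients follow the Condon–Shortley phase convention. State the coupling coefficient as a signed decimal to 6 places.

−√(2/21) = -0.308607

j₁+j₂−J=1  J+j₁−j₂=2  J−j₁+j₂=5  j₁+j₂+J+1=9
(j₁±m₁, j₂±m₂, J±M) = (1,2,3,3,3,4)
P² = 384/7
sum k=0..1:
  [0] +1/24 = 1/24
  [1] −1/12 = -1/12
S = -1/24
C² = P²·S² = 2/21 ; C = -0.308607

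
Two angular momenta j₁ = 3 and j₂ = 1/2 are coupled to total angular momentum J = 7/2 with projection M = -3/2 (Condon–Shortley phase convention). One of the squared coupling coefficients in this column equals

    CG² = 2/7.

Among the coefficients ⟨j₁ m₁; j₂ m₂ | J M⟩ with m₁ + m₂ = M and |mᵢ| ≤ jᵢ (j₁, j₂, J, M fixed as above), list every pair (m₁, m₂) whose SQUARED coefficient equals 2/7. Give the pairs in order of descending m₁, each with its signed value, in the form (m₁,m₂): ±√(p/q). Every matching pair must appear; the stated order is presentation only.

(-2,1/2): +√(2/7)

Admissible pairs with m₁+m₂ = M = -3/2: (-2,1/2), (-1,-1/2)
  (m₁,m₂)=(-1,-1/2): CG² = 5/7, CG = +√(5/7)
  (m₁,m₂)=(-2,1/2): CG² = 2/7, CG = +√(2/7)   ← matches the target
Pairs with CG² = 2/7: (-2,1/2): +√(2/7)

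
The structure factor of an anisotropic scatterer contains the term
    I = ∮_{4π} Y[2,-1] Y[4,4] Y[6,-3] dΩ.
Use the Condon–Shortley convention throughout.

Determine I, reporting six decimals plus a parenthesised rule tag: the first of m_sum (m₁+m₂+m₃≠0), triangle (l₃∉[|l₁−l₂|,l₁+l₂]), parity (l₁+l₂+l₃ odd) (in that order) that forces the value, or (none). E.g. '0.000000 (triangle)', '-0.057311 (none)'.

Rules hold: Σm=0, L=12 even, 2≤6≤6.
N = 5·9·13 = 585
Δ = 0!·4!·8!/13! = 1/6435
Racah Σ t=0..0: t=0:+1/2304 = 1/2304
⇒ 3j(2 4 6; 0 0 0)² = 5/143, sgn +1
Racah Σ t=0..0: t=0:+1/241920 = 1/241920
⇒ 3j(2 4 6; -1 4 -3)² = 1/715, sgn -1
4πI² = N·(3j₀)²·(3jₘ)² = 45/1573
I = -1·√(0.0286078/4π) = -0.04771303
No selection rule forces the value: the integral is nonzero (none).

-0.047713 (none)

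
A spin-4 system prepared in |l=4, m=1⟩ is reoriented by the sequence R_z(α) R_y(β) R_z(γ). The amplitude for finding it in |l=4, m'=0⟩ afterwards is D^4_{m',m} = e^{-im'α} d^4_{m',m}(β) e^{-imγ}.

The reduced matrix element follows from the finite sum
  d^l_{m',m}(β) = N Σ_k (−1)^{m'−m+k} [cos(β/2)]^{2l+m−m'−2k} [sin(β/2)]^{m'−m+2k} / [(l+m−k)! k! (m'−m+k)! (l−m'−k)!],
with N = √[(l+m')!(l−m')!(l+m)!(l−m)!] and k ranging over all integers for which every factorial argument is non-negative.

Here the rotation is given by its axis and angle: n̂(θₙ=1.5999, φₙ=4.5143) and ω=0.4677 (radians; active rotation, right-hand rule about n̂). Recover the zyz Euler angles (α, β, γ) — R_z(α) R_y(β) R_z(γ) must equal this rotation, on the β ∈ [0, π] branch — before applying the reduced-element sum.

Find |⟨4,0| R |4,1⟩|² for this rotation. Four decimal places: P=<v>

Axis–angle → zyz. n̂ = (sinθₙcosφₙ, sinθₙsinφₙ, cosθₙ) = (-0.196713, -0.980029, -0.029100), ω = 0.4677.
R = I cosω + sinω [n̂]ₓ + (1−cosω) n̂n̂ᵀ gives
  R = [+0.896763, +0.033823, -0.441216; +0.007584, +0.995753, +0.091748; +0.442446, -0.085622, +0.892699]
β = atan2(√(R₁₃²+R₂₃²), R₃₃) = 0.467498; α = atan2(R₂₃, R₁₃) mod 2π = 2.936572; γ = atan2(R₃₂, −R₃₁) mod 2π = 3.332750
Split into d^4_{0,1}(β=0.4675) × two z-phases.
c=cos(0.467498/2)=0.972805, s=sin(0.467498/2)=0.231626; N=√[24·24·120·6]=643.987578
k∈{1,2,3,4} keeps every argument non-negative
  k=1: (−1)^0·643.9876/(144)·0.9728^7·0.2316^1 = +0.854049
  k=2: (−1)^1·643.9876/(24)·0.9728^5·0.2316^3 = -0.290508
  k=3: (−1)^2·643.9876/(24)·0.9728^3·0.2316^5 = +0.016470
  k=4: (−1)^3·643.9876/(144)·0.9728^1·0.2316^7 = -0.000156
d^4_{0,1}(0.4675) = +0.854049 -0.290508 +0.016470 -0.000156 = +0.579855
|D^4_{0,1}|² = |d^4_{0,1}(β)|² = (+0.579855)² = 0.336232 (the z-rotation phases have unit modulus)

P=0.3362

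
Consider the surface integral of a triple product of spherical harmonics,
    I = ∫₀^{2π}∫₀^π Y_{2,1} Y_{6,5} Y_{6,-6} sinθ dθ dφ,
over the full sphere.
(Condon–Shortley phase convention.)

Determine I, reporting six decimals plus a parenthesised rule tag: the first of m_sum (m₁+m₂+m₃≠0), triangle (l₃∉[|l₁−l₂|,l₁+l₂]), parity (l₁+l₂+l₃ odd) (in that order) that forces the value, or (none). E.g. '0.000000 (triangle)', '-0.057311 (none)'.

0.178412 (none)

Checks pass: Σm=0; 14 even; l₃=6∈[4,8].
(2·2+1)(2·6+1)(2·6+1) = 845
Δ: 2! 2! 10! / 15! → 1/90090
sum: t=0:+1/69120 t=1:−1/14400 t=2:+1/69120 = -7/172800
3j²(2 6 6; 0 0 0) = Δ·Π!·Σ² = 14/715  (sign -1)
sum: t=1:−1/7257600 = -1/7257600
3j²(2 6 6; 1 5 -6) = Δ·Π!·Σ² = 11/455  (sign -1)
combine: 4πI² = 845·14/715·11/455 = 2/5
take √, sign +1: I = 0.17841241
No selection rule forces the value: the integral is nonzero (none).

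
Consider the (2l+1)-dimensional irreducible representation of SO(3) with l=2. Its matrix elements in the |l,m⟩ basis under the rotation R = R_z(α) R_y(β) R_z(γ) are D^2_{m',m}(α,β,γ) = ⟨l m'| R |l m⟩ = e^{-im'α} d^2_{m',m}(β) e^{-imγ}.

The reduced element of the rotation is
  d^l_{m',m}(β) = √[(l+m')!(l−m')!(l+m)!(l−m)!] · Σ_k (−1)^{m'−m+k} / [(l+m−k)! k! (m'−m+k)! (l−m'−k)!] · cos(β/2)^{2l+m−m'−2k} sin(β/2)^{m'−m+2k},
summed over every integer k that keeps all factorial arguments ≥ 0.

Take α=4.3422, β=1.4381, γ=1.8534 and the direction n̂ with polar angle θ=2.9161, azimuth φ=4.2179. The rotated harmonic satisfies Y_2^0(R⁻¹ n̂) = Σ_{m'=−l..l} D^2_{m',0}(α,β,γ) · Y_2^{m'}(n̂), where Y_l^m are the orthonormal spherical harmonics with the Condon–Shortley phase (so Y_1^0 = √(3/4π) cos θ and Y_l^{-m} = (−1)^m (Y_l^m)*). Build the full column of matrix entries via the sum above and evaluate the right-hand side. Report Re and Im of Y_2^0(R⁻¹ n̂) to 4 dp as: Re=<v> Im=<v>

Re=-0.3076 Im=0.0000

Need the full column D^2_{m',0} for m'=−2..2 at α=4.3422, β=1.4381, γ=1.8534.
cos(β/2)=0.752432, sin(β/2)=0.658670
d^2_{-2,0}: single k=2 term ⇒ +0.601653;  D = -0.444148+0.405855i
d^2_{-1,0}: k∈[1..2] ⇒ +0.687298 -0.526680 = +0.160618;  D = -0.058110-0.149738i
d^2_{0,0}: k∈[0..2] ⇒ +0.320530 -0.982495 +0.188223 = -0.473742;  D = -0.473742+0.000000i
d^2_{1,0}: k∈[0..1] ⇒ -0.687298 +0.526680 = -0.160618;  D = +0.058110-0.149738i
d^2_{2,0}: single k=0 term ⇒ +0.601653;  D = -0.444148-0.405855i
Y_2^{m'}(θ=2.9161,φ=4.2179) and Σ D·Y over m':
  (-0.4441+0.4059i)·(-0.0106-0.0161i)  (-0.0581-0.1497i)·(+0.0799-0.1482i)  (-0.4737+0.0000i)·(+0.5835+0.0000i)  (+0.0581-0.1497i)·(-0.0799-0.1482i)  (-0.4441-0.4059i)·(-0.0106+0.0161i)
Y_2^0(R⁻¹ n̂) = -0.307564+0.000000i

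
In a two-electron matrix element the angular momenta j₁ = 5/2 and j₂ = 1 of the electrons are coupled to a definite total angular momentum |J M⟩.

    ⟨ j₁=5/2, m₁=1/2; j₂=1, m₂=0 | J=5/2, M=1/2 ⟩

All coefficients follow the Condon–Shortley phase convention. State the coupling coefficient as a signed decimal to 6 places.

triangle: 1!×4!×1!/7! = 24/5040
(j±m)!: 3!×2!×1!×1!×3!×2! = 144
prefactor² = (2J+1)×Δ×N² = 144/35
  k=0: +1/(0!×1!×2!×1!×2!×0!) = 1/4
  k=1: −1/(1!×0!×1!×0!×3!×1!) = -1/6
Σ = 1/12  ⇒  CG² = 144/35×(1/12)² = 1/35
CG = +√(1/35) = +0.169031

+0.169031  (= +√(1/35))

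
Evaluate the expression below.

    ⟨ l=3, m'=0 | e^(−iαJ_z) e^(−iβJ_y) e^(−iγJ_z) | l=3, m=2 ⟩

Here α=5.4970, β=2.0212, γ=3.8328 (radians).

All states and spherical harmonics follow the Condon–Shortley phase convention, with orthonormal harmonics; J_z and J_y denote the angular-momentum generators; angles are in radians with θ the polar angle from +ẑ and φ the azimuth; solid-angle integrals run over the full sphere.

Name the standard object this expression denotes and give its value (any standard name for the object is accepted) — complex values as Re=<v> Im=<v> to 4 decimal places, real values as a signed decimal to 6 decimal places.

This is a Wigner D-matrix element — the rotation-matrix element ⟨l m'| R(α,β,γ) |l m⟩ in the angular-momentum basis.
D^3_{0,2}(5.4970,2.0212,3.8328) = e^{-i·0·5.4970}·d^3_{0,2}(2.0212)·e^{-i·2·3.8328}. Compute d first:
Half-angle: c=0.531353, s=0.847151. N=√(6·6·120·1)=65.726707
k: max(0,(2)−(0))=2 … min(3+(2),3−(0))=3
  k=2: (−1)^0·65.7267/(12)·0.5314^4·0.8472^2 = +0.313338
  k=3: (−1)^1·65.7267/(12)·0.5314^2·0.8472^4 = -0.796469
d^3_{0,2}(2.0212) = +0.313338 -0.796469 = -0.483131
Phases: e^{-i·(0)·5.4970}=+1.000000+0.000000i, e^{-i·(2)·3.8328}=+0.187269-0.982309i ⇒ D=-0.090476+0.474584i

Wigner D-matrix element, Re=-0.0905 Im=0.4746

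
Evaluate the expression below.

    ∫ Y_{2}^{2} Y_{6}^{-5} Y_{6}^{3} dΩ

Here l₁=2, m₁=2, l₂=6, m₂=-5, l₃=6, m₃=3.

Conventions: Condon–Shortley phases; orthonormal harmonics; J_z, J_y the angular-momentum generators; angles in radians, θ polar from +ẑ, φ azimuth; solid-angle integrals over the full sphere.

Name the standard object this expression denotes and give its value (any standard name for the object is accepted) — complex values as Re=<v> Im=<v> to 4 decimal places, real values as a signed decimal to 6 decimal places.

Gaunt coefficient, +0.120286

This is a Gaunt coefficient — the integral of a triple product of spherical harmonics over the sphere.
Checks pass: Σm=0; 14 even; l₃=6∈[4,8].
(2·2+1)(2·6+1)(2·6+1) = 845
Δ: 2! 2! 10! / 15! → 1/90090
sum: t=0:+1/69120 t=1:−1/14400 t=2:+1/69120 = -7/172800
3j²(2 6 6; 0 0 0) = Δ·Π!·Σ² = 14/715  (sign -1)
sum: t=0:+1/1451520 = 1/1451520
3j²(2 6 6; 2 -5 3) = Δ·Π!·Σ² = 1/91  (sign -1)
combine: 4πI² = 845·14/715·1/91 = 2/11
take √, sign +1: I = 0.12028562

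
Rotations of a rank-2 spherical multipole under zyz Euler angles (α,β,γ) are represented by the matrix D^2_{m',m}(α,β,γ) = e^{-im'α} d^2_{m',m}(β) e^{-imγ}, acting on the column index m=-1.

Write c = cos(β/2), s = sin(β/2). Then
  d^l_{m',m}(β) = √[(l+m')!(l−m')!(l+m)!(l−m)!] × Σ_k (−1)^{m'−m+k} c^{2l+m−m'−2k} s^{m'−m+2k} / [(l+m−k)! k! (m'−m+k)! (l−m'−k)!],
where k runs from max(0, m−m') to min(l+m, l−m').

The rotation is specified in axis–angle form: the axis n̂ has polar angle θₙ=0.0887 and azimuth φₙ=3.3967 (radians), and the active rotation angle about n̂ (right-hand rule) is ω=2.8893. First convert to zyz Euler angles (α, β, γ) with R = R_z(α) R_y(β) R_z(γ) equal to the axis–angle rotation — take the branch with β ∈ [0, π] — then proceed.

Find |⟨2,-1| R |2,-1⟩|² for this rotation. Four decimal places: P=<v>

Axis–angle → zyz. n̂ = (sinθₙcosφₙ, sinθₙsinφₙ, cosθₙ) = (-0.085717, -0.022354, +0.996069), ω = 2.8893.
R = I cosω + sinω [n̂]ₓ + (1−cosω) n̂n̂ᵀ gives
  R = [-0.953881, -0.244872, -0.173637; +0.252415, -0.967359, -0.022430; -0.162477, -0.065224, +0.984554]
β = atan2(√(R₁₃²+R₂₃²), R₃₃) = 0.175987; α = atan2(R₂₃, R₁₃) mod 2π = 3.270061; γ = atan2(R₃₂, −R₃₁) mod 2π = 5.901439
Split into d^2_{-1,-1}(β=0.1760) × two z-phases.
With c≡cos(β/2)=0.996131 and s≡sin(β/2)=0.087880, N=[1·6·1·6]^{1/2}=6.000000
k: max(0,(-1)−(-1))=0 … min(2+(-1),2−(-1))=1
  k=0: (−1)^0·6.0000/(6)·0.9961^4·0.0879^0 = +0.984614
  k=1: (−1)^1·6.0000/(2)·0.9961^2·0.0879^2 = -0.022990
d^2_{-1,-1}(0.1760) = +0.984614 -0.022990 = +0.961624
|D^2_{-1,-1}|² = |d^2_{-1,-1}(β)|² = (+0.961624)² = 0.924721 (the z-rotation phases have unit modulus)

P=0.9247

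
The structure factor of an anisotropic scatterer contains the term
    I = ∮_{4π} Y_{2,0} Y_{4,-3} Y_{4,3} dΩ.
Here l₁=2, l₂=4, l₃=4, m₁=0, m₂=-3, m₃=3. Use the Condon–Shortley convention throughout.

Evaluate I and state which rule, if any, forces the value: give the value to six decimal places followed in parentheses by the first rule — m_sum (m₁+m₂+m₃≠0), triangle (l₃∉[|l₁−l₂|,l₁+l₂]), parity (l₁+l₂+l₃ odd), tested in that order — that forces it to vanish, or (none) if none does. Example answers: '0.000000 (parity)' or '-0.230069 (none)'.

m-sum 0 ✓  L=10 even ✓  2≤4≤6 ✓
Π(2lᵢ+1) = 5×9×9 = 405
triangle coeff Δ(2,4,4) = 1/13860
Σ_t [0,2]: t=0:+1/192 t=1:−1/36 t=2:+1/192 = -5/288
(3j)²=20/693 [(2 4 4; 0 0 0)], sign=-1
Σ_t [0,1]: t=0:+1/480 t=1:−1/720 = 1/1440
(3j)²=7/1980 [(2 4 4; 0 -3 3)], sign=-1
⇒ 4πI² = 5/121
I = (+1)√(5/121/(4π)) = 0.05734392
No selection rule forces the value: the integral is nonzero (none).

0.057344 (none)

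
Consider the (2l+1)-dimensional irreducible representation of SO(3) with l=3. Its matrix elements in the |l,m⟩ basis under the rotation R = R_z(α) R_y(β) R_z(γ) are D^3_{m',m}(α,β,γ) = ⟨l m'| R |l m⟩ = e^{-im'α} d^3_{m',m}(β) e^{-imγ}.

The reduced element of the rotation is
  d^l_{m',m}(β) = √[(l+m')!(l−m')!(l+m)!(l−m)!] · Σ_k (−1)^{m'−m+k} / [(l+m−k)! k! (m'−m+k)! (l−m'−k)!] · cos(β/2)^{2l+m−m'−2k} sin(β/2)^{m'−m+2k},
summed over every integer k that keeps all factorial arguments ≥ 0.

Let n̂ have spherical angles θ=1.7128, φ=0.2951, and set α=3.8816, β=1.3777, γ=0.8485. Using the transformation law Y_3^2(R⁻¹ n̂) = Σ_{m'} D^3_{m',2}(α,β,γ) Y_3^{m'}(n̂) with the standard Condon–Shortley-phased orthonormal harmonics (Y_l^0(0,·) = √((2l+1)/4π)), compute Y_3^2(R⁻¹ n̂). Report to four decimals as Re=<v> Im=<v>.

Re=0.0045 Im=-0.1686

Need the full column D^3_{m',2} for m'=−3..3 at α=3.8816, β=1.3777, γ=0.8485.
cos(β/2)=0.771978, sin(β/2)=0.635650
d^3_{-3,2}: single k=5 term ⇒ +0.196232;  D = -0.169999-0.098018i
d^3_{-2,2}: k∈[4..5] ⇒ +0.486464 -0.065964 = +0.420500;  D = +0.410640-0.090528i
d^3_{-1,2}: k∈[3..4] ⇒ +0.747305 -0.253334 = +0.493970;  D = -0.284517+0.403802i
d^3_{0,2}: k∈[2..3] ⇒ +0.785987 -0.532895 = +0.253092;  D = -0.031856-0.251079i
d^3_{1,2}: k∈[1..2] ⇒ +0.551114 -0.747305 = -0.196191;  D = -0.149474-0.127076i
d^3_{2,2}: k∈[0..1] ⇒ +0.211655 -0.717504 = -0.505850;  D = +0.505532-0.017914i
d^3_{3,2}: single k=0 term ⇒ -0.426891;  D = -0.304852+0.298833i
Y_3^{m'}(θ=1.7128,φ=0.2951) and Σ D·Y over m':
  (-0.1700-0.0980i)·(+0.2562-0.3133i)  (+0.4106-0.0905i)·(-0.1178+0.0789i)  (-0.2845+0.4038i)·(-0.2754+0.0837i)  (-0.0319-0.2511i)·(+0.1532+0.0000i)  (-0.1495-0.1271i)·(+0.2754+0.0837i)  (+0.5055-0.0179i)·(-0.1178-0.0789i)  (-0.3049+0.2988i)·(-0.2562-0.3133i)
Y_3^2(R⁻¹ n̂) = +0.004458-0.168638i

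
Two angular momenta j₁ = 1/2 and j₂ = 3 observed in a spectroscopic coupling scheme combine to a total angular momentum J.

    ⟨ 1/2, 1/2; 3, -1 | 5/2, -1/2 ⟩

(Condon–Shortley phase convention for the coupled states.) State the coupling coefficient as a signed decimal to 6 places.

+√(4/7) ≈ +0.755929

j₁+j₂−J=1  J+j₁−j₂=0  J−j₁+j₂=5  j₁+j₂+J+1=7
(j₁±m₁, j₂±m₂, J±M) = (1,0,2,4,2,3)
P² = 576/7
sum k=0..0:
  [0] +1/12 = 1/12
S = 1/12
C² = P²·S² = 4/7 ; C = +0.755929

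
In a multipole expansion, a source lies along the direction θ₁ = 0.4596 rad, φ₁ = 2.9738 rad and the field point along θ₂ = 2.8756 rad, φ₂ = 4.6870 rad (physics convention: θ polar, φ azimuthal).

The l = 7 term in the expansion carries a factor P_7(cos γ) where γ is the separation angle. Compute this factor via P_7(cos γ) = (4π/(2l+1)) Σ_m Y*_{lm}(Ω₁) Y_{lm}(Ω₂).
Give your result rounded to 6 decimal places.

Expand P_7 via completeness: Σ_{m} conj(Y_{7,m}) at Ω₁ times Y_{7,m} at Ω₂ —
  [-7]  conj(Y_{7,-7})(Ω₁) = -0.000652+0.001559i ; Y_{7,-7}(Ω₂) = +0.000008-0.000043i ; Δ = +0.000000+0.000000i
  [-6]  conj(Y_{7,-6})(Ω₁) = +0.006830-0.010797i ; Y_{7,-6}(Ω₂) = +0.000589+0.000090i ; Δ = +0.000005-0.000006i
  [-5]  conj(Y_{7,-5})(Ω₁) = -0.039763+0.044269i ; Y_{7,-5}(Ω₂) = -0.000647+0.005072i ; Δ = -0.000199-0.000230i
  [-4]  conj(Y_{7,-4})(Ω₁) = +0.148408-0.117860i ; Y_{7,-4}(Ω₂) = -0.030612-0.003120i ; Δ = -0.004911+0.003145i
  [-3]  conj(Y_{7,-3})(Ω₁) = -0.357363+0.196798i ; Y_{7,-3}(Ω₂) = +0.010013-0.131204i ; Δ = +0.022243+0.048858i
  [-2]  conj(Y_{7,-2})(Ω₁) = +0.492529-0.171783i ; Y_{7,-2}(Ω₂) = +0.380462+0.019336i ; Δ = +0.190710-0.055833i
  [-1]  conj(Y_{7,-1})(Ω₁) = -0.178557+0.030245i ; Y_{7,-1}(Ω₂) = -0.016107+0.634291i ; Δ = -0.016308-0.113744i
  [+0]  conj(Y_{7,0})(Ω₁) = -0.414437-0.000000i ; Y_{7,0}(Ω₂) = -0.248327+0.000000i ; Δ = +0.102916+0.000000i
  [+1]  conj(Y_{7,1})(Ω₁) = +0.178557+0.030245i ; Y_{7,1}(Ω₂) = +0.016107+0.634291i ; Δ = -0.016308+0.113744i
  [+2]  conj(Y_{7,2})(Ω₁) = +0.492529+0.171783i ; Y_{7,2}(Ω₂) = +0.380462-0.019336i ; Δ = +0.190710+0.055833i
  [+3]  conj(Y_{7,3})(Ω₁) = +0.357363+0.196798i ; Y_{7,3}(Ω₂) = -0.010013-0.131204i ; Δ = +0.022243-0.048858i
  [+4]  conj(Y_{7,4})(Ω₁) = +0.148408+0.117860i ; Y_{7,4}(Ω₂) = -0.030612+0.003120i ; Δ = -0.004911-0.003145i
  [+5]  conj(Y_{7,5})(Ω₁) = +0.039763+0.044269i ; Y_{7,5}(Ω₂) = +0.000647+0.005072i ; Δ = -0.000199+0.000230i
  [+6]  conj(Y_{7,6})(Ω₁) = +0.006830+0.010797i ; Y_{7,6}(Ω₂) = +0.000589-0.000090i ; Δ = +0.000005+0.000006i
  [+7]  conj(Y_{7,7})(Ω₁) = +0.000652+0.001559i ; Y_{7,7}(Ω₂) = -0.000008-0.000043i ; Δ = +0.000000-0.000000i
Σ over m = +0.485996+0.000000i; ×(4π/15) → +0.407147+0.000000i. Real part: 0.407147

0.407147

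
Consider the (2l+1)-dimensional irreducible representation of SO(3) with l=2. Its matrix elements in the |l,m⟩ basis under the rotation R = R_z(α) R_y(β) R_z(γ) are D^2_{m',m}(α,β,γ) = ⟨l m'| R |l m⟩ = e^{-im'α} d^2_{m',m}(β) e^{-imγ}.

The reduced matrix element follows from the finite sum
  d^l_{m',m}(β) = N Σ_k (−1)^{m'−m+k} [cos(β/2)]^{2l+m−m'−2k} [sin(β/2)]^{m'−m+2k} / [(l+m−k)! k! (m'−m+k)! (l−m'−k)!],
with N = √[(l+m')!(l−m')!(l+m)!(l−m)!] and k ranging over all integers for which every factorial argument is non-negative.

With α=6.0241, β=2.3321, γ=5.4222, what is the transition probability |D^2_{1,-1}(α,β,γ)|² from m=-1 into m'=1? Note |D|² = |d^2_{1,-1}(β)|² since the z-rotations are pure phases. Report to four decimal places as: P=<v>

Split into d^2_{1,-1}(β=2.3321) × two z-phases.
Half-angle: c=0.393786, s=0.919202. N=√(6·1·1·6)=6.000000
Admissible k: 0..1 (factorial args all ≥0)
  k=0: (−1)^2·6.0000/(2)·0.3938^2·0.9192^2 = +0.393064
  k=1: (−1)^3·6.0000/(6)·0.3938^0·0.9192^4 = -0.713912
d^2_{1,-1}(2.3321) = +0.393064 -0.713912 = -0.320848
|D^2_{1,-1}|² = |d^2_{1,-1}(β)|² = (-0.320848)² = 0.102943 (the z-rotation phases have unit modulus)

P=0.1029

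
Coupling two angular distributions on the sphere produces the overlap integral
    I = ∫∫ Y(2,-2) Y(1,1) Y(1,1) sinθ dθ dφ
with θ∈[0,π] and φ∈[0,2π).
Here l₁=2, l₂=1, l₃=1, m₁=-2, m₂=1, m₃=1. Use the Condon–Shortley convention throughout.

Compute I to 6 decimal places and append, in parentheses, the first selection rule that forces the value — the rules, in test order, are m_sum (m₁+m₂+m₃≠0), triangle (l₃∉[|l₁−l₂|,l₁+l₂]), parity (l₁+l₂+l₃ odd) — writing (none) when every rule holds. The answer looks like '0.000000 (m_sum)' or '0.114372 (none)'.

Rules hold: Σm=0, L=4 even, 1≤1≤3.
N = 5·3·3 = 45
Δ = 2!·2!·0!/5! = 1/30
Racah Σ t=1..1: t=1:−1/1 = -1/1
⇒ 3j(2 1 1; 0 0 0)² = 2/15, sgn +1
Racah Σ t=2..2: t=2:+1/4 = 1/4
⇒ 3j(2 1 1; -2 1 1)² = 1/5, sgn +1
4πI² = N·(3j₀)²·(3jₘ)² = 6/5
I = +1·√(1.2/4π) = 0.30901936
No selection rule forces the value: the integral is nonzero (none).

0.309019 (none)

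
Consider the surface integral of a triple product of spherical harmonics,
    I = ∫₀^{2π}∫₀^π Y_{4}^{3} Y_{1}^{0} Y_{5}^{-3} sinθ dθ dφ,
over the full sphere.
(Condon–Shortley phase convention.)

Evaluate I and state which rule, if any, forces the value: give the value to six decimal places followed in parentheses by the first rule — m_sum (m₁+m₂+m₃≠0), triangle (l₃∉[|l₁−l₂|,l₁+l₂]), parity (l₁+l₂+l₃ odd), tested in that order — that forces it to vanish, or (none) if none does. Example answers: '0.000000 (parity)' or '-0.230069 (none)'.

Checks pass: Σm=0; 10 even; l₃=5∈[3,5].
(2·4+1)(2·1+1)(2·5+1) = 297
Δ: 0! 8! 2! / 11! → 1/495
sum: t=0:+1/576 = 1/576
3j²(4 1 5; 0 0 0) = Δ·Π!·Σ² = 5/99  (sign -1)
sum: t=0:+1/5040 = 1/5040
3j²(4 1 5; 3 0 -3) = Δ·Π!·Σ² = 16/495  (sign +1)
combine: 4πI² = 297·5/99·16/495 = 16/33
take √, sign -1: I = -0.19642560
No selection rule forces the value: the integral is nonzero (none).

-0.196426 (none)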